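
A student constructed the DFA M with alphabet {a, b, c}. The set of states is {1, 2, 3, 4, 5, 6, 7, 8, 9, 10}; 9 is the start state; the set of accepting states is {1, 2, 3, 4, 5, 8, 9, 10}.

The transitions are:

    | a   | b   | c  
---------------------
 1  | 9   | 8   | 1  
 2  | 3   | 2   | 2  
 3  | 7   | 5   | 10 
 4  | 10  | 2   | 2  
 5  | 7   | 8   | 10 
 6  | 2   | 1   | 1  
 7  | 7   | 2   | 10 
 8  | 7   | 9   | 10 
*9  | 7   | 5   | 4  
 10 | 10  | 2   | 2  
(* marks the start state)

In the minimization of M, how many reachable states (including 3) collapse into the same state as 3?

4

First remove the unreachable states {1,6}; 8 states remain.
Initial partition by acceptance: {2,3,4,5,8,9,10} | {7}.
Refine {2,3,4,5,8,9,10} on symbol a: members go to different blocks, giving {3,5,8,9} and {2,4,10}.
Split {2,4,10} by δ(·,a) → {4,10} and {2}.
Stable partition: {3,5,8,9} | {7} | {4,10} | {2} — 4 equivalence classes.
The equivalence class containing 3 is {3,5,8,9}, of size 4.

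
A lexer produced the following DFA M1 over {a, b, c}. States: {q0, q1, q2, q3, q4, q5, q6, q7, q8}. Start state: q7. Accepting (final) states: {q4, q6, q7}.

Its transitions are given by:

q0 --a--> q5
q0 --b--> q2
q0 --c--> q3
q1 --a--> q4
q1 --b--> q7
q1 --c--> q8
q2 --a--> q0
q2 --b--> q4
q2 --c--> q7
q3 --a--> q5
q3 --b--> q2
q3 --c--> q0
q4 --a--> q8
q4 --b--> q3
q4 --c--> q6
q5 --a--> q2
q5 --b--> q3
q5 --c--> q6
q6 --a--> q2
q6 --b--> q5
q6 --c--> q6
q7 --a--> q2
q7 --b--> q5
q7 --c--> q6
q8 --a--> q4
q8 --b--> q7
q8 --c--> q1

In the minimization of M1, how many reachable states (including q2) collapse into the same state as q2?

Start with accepting vs non-accepting: {q4,q6,q7} | {q0,q1,q2,q3,q5,q8}.
Refine {q0,q1,q2,q3,q5,q8} on symbol a: members go to different blocks, giving {q0,q2,q3,q5} and {q1,q8}.
On input a, block {q4,q6,q7} splits into {q6,q7} and {q4}.
Split {q0,q2,q3,q5} by δ(·,b) → {q0,q3,q5} and {q2}.
Split {q0,q3,q5} by δ(·,a) → {q0,q3} and {q5}.
The partition is now stable with 6 blocks: {q6,q7} | {q0,q3} | {q1,q8} | {q4} | {q2} | {q5}.
The equivalence class containing q2 is {q2}, of size 1.

1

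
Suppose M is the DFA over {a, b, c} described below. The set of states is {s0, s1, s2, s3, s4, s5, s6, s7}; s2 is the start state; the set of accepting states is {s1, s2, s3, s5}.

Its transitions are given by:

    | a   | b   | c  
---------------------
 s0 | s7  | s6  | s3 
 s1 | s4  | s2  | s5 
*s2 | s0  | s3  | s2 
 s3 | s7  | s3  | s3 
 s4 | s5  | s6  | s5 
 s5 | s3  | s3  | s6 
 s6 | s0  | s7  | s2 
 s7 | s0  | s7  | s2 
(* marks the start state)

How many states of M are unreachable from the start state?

Starting at s2 and following transitions, the reachable set is {s0, s2, s3, s6, s7}. That leaves s1, s4, s5 unreachable — 3 in total.

3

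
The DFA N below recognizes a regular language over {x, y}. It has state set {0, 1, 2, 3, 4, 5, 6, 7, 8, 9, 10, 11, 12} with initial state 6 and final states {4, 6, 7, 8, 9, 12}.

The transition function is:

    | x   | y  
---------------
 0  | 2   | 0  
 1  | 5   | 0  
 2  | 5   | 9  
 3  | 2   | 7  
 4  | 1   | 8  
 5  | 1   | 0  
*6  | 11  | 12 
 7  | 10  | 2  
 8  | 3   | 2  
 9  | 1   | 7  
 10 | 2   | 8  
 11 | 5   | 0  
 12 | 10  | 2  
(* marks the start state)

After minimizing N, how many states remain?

6

First remove the unreachable states {4}; 12 states remain.
Initial partition by acceptance: {6,7,8,9,12} | {0,1,2,3,5,10,11}.
Split {6,7,8,9,12} by δ(·,y) → {7,8,12} and {6,9}.
On input y, block {0,1,2,3,5,10,11} splits into {0,1,5,11} and {3,10} and {2}.
On input x, block {0,1,5,11} splits into {1,5,11} and {0}.
No further refinement is possible. Final partition (6 blocks): {7,8,12} | {1,5,11} | {6,9} | {3,10} | {2} | {0}.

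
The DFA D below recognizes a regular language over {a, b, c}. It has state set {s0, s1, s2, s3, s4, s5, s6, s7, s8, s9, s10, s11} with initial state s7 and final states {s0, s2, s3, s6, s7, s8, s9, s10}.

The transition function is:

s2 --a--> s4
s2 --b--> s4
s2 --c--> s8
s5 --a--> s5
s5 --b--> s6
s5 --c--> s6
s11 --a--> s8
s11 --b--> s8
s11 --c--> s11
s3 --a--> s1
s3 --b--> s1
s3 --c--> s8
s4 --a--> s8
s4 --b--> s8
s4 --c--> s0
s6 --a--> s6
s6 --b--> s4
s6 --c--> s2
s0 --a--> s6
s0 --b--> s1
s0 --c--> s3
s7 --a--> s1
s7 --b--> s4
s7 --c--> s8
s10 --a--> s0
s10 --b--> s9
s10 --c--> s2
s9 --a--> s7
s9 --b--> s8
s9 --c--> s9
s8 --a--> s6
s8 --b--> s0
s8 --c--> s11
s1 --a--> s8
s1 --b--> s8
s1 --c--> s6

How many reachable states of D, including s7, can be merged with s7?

3

States {s5,s9,s10} cannot be reached from the start state, so discard them.
Start with accepting vs non-accepting: {s0,s2,s3,s6,s7,s8} | {s1,s4,s11}.
Split {s0,s2,s3,s6,s7,s8} by δ(·,a) → {s0,s6,s8} and {s2,s3,s7}.
Split {s0,s6,s8} by δ(·,b) → {s0,s6} and {s8}.
On input c, block {s1,s4,s11} splits into {s1,s4} and {s11}.
The partition is now stable with 5 blocks: {s0,s6} | {s1,s4} | {s2,s3,s7} | {s8} | {s11}.
The equivalence class containing s7 is {s2,s3,s7}, of size 3.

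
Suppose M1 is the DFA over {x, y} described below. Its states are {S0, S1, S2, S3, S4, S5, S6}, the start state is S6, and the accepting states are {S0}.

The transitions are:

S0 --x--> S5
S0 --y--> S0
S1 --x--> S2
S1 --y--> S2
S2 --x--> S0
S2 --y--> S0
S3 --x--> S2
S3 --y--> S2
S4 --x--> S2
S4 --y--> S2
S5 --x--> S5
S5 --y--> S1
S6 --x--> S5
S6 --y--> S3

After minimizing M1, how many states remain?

4

Reachable states from the start: {S0,S1,S2,S3,S5,S6}. Unreachable: {S4} — drop them.
Initial partition by acceptance: {S0} | {S1,S2,S3,S5,S6}.
On input x, block {S1,S2,S3,S5,S6} splits into {S1,S3,S5,S6} and {S2}.
Split {S1,S3,S5,S6} by δ(·,x) → {S1,S3} and {S5,S6}.
No further refinement is possible. Final partition (4 blocks): {S0} | {S1,S3} | {S2} | {S5,S6}.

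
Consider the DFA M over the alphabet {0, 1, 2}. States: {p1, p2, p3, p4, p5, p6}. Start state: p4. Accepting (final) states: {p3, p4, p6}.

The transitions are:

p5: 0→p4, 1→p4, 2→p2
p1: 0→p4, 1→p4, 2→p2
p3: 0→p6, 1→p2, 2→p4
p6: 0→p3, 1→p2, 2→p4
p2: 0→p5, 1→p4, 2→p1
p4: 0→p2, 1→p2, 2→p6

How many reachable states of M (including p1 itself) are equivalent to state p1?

2

Initial partition by acceptance: {p3,p4,p6} | {p1,p2,p5}.
Split {p3,p4,p6} by δ(·,0) → {p3,p6} and {p4}.
On input 0, block {p1,p2,p5} splits into {p1,p5} and {p2}.
No further refinement is possible. Final partition (4 blocks): {p3,p6} | {p1,p5} | {p4} | {p2}.
State p1 belongs to the block {p1,p5}, which has 2 states.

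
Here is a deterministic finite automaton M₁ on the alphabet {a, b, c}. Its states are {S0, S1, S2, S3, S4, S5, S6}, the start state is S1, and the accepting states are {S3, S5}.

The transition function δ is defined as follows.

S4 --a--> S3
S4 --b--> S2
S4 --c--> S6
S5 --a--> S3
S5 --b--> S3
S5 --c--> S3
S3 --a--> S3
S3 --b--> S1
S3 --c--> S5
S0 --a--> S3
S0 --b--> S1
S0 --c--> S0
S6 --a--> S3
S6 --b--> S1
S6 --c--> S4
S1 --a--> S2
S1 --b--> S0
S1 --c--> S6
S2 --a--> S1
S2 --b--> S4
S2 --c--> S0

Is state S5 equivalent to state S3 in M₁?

No

Start with accepting vs non-accepting: {S3,S5} | {S0,S1,S2,S4,S6}.
Split {S3,S5} by δ(·,b) → {S3} and {S5}.
Refine {S0,S1,S2,S4,S6} on symbol a: members go to different blocks, giving {S0,S4,S6} and {S1,S2}.
The partition is now stable with 4 blocks: {S3} | {S0,S4,S6} | {S5} | {S1,S2}.
S5 and S3 end up in different blocks, so they are distinguishable. For instance, the string 'b' is accepted from only S5.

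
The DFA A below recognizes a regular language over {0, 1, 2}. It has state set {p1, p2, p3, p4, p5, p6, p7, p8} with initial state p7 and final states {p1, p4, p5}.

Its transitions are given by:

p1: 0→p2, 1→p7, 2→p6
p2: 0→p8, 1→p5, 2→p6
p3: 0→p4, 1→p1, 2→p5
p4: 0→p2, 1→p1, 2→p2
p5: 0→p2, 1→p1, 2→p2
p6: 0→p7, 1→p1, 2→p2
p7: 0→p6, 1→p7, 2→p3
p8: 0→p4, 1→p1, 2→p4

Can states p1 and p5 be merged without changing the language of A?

No

Every state is reachable, so we keep all 8.
Start with accepting vs non-accepting: {p1,p4,p5} | {p2,p3,p6,p7,p8}.
On input 1, block {p1,p4,p5} splits into {p4,p5} and {p1}.
On input 0, block {p2,p3,p6,p7,p8} splits into {p2,p6,p7} and {p3,p8}.
Refine {p2,p6,p7} on symbol 0: members go to different blocks, giving {p6,p7} and {p2}.
On input 1, block {p6,p7} splits into {p6} and {p7}.
The partition is now stable with 6 blocks: {p4,p5} | {p6} | {p1} | {p3,p8} | {p2} | {p7}.
p1 and p5 end up in different blocks, so they are distinguishable. For instance, the string '1' is accepted from only p5.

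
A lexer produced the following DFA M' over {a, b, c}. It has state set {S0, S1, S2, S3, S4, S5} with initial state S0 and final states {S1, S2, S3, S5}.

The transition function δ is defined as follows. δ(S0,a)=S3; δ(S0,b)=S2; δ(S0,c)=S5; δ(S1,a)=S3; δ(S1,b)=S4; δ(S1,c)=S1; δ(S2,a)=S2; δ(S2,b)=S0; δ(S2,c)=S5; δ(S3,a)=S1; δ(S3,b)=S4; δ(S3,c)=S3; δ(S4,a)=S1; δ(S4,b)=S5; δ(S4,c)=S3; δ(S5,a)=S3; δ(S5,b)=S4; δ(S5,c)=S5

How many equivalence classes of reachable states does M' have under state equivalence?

2

All states are reachable from the start state.
P0 = {S1,S2,S3,S5} | {S0,S4}.
No further refinement is possible. Final partition (2 blocks): {S1,S2,S3,S5} | {S0,S4}.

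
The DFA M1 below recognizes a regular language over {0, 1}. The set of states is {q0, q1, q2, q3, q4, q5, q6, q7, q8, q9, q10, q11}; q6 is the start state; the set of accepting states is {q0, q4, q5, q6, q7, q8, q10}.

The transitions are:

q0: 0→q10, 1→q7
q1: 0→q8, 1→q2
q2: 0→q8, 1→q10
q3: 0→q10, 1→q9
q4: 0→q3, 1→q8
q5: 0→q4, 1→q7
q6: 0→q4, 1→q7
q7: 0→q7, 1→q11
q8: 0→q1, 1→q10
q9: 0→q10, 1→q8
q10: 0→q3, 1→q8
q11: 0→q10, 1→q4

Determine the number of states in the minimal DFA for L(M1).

First remove the unreachable states {q0,q5}; 10 states remain.
P0 = {q4,q6,q7,q8,q10} | {q1,q2,q3,q9,q11}.
Refine {q4,q6,q7,q8,q10} on symbol 0: members go to different blocks, giving {q4,q8,q10} and {q6,q7}.
On input 1, block {q1,q2,q3,q9,q11} splits into {q2,q9,q11} and {q1,q3}.
Refine {q6,q7} on symbol 0: members go to different blocks, giving {q6} and {q7}.
The partition is now stable with 5 blocks: {q4,q8,q10} | {q2,q9,q11} | {q6} | {q1,q3} | {q7}.

5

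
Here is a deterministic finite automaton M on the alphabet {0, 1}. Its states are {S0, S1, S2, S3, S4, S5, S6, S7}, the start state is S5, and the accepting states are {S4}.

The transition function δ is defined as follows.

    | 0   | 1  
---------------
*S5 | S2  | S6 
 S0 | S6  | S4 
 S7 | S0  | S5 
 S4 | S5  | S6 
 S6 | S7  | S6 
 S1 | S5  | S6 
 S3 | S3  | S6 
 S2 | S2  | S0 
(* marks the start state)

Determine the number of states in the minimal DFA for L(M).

6

Reachable states from the start: {S0,S2,S4,S5,S6,S7}. Unreachable: {S1,S3} — drop them.
Initial partition by acceptance: {S4} | {S0,S2,S5,S6,S7}.
Split {S0,S2,S5,S6,S7} by δ(·,1) → {S2,S5,S6,S7} and {S0}.
Split {S2,S5,S6,S7} by δ(·,0) → {S2,S5,S6} and {S7}.
Refine {S2,S5,S6} on symbol 0: members go to different blocks, giving {S2,S5} and {S6}.
On input 1, block {S2,S5} splits into {S2} and {S5}.
Stable partition: {S4} | {S2} | {S0} | {S7} | {S6} | {S5} — 6 equivalence classes.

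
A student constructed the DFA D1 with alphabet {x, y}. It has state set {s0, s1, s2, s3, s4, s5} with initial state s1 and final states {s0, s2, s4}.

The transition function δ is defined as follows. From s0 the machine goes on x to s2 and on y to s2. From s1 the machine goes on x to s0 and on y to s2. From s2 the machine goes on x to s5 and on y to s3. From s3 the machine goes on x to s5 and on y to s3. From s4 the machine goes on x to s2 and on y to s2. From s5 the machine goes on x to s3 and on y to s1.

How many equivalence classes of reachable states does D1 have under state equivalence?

5

First remove the unreachable states {s4}; 5 states remain.
P0 = {s0,s2} | {s1,s3,s5}.
On input x, block {s0,s2} splits into {s0} and {s2}.
Refine {s1,s3,s5} on symbol x: members go to different blocks, giving {s3,s5} and {s1}.
On input y, block {s3,s5} splits into {s3} and {s5}.
Stable partition: {s0} | {s3} | {s2} | {s1} | {s5} — 5 equivalence classes.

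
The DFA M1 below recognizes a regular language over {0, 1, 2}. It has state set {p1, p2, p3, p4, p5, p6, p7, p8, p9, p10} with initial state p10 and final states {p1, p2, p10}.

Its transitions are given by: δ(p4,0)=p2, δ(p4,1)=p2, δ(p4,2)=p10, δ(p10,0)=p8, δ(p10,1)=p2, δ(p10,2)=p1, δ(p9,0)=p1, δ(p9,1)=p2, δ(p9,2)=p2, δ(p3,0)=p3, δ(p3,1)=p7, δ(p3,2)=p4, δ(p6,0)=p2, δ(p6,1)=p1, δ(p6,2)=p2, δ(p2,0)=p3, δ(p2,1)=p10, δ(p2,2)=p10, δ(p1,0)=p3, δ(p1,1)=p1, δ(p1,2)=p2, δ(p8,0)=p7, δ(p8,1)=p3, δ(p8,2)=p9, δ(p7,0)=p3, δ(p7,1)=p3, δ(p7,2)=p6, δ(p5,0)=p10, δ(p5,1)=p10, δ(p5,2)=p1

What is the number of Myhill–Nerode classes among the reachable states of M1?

First remove the unreachable states {p5}; 9 states remain.
Start with accepting vs non-accepting: {p1,p2,p10} | {p3,p4,p6,p7,p8,p9}.
Refine {p3,p4,p6,p7,p8,p9} on symbol 0: members go to different blocks, giving {p3,p7,p8} and {p4,p6,p9}.
The partition is now stable with 3 blocks: {p1,p2,p10} | {p3,p7,p8} | {p4,p6,p9}.

3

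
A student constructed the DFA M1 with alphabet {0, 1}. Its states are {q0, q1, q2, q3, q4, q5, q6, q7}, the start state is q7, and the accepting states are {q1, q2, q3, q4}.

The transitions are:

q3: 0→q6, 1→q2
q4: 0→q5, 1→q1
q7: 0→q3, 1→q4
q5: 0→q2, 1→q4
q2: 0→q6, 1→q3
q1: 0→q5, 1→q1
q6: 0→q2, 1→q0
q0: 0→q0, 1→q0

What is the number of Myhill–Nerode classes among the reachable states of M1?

5

All states are reachable from the start state.
Initial partition by acceptance: {q1,q2,q3,q4} | {q0,q5,q6,q7}.
Split {q0,q5,q6,q7} by δ(·,0) → {q5,q6,q7} and {q0}.
Refine {q5,q6,q7} on symbol 1: members go to different blocks, giving {q5,q7} and {q6}.
On input 0, block {q1,q2,q3,q4} splits into {q1,q4} and {q2,q3}.
The partition is now stable with 5 blocks: {q1,q4} | {q5,q7} | {q0} | {q6} | {q2,q3}.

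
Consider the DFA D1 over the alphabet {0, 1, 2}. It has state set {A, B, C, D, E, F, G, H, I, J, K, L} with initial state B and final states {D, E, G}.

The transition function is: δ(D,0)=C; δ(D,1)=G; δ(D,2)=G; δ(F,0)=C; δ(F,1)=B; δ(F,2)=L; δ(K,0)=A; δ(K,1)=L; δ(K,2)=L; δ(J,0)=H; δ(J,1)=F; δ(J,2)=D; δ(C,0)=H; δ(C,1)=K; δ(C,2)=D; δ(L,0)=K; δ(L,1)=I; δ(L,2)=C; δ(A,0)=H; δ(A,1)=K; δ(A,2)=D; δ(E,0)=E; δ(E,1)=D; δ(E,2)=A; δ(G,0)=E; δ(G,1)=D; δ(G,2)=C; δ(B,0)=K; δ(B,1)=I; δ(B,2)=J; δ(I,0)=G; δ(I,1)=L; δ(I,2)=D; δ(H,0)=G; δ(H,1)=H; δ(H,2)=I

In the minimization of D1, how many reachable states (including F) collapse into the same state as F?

Every state is reachable, so we keep all 12.
P0 = {D,E,G} | {A,B,C,F,H,I,J,K,L}.
Refine {D,E,G} on symbol 0: members go to different blocks, giving {E,G} and {D}.
Refine {A,B,C,F,H,I,J,K,L} on symbol 0: members go to different blocks, giving {A,B,C,F,J,K,L} and {H,I}.
On input 0, block {A,B,C,F,J,K,L} splits into {B,F,K,L} and {A,C,J}.
Refine {B,F,K,L} on symbol 0: members go to different blocks, giving {B,L} and {F,K}.
Refine {H,I} on symbol 1: members go to different blocks, giving {H} and {I}.
The partition is now stable with 7 blocks: {E,G} | {B,L} | {D} | {H} | {A,C,J} | {F,K} | {I}.
The equivalence class containing F is {F,K}, of size 2.

2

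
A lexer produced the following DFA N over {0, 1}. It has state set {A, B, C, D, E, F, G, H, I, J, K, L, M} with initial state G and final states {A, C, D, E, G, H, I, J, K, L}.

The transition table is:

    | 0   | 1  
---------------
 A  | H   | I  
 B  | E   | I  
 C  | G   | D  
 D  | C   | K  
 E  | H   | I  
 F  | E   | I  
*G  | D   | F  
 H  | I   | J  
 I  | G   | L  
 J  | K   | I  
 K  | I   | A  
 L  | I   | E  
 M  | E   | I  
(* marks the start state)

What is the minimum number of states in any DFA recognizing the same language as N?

First remove the unreachable states {B,M}; 11 states remain.
Initial partition by acceptance: {A,C,D,E,G,H,I,J,K,L} | {F}.
On input 1, block {A,C,D,E,G,H,I,J,K,L} splits into {A,C,D,E,H,I,J,K,L} and {G}.
Split {A,C,D,E,H,I,J,K,L} by δ(·,0) → {A,D,E,H,J,K,L} and {C,I}.
Refine {A,D,E,H,J,K,L} on symbol 0: members go to different blocks, giving {D,H,K,L} and {A,E,J}.
On input 1, block {D,H,K,L} splits into {H,K,L} and {D}.
Split {C,I} by δ(·,1) → {C} and {I}.
The partition is now stable with 7 blocks: {H,K,L} | {F} | {G} | {C} | {A,E,J} | {D} | {I}.

7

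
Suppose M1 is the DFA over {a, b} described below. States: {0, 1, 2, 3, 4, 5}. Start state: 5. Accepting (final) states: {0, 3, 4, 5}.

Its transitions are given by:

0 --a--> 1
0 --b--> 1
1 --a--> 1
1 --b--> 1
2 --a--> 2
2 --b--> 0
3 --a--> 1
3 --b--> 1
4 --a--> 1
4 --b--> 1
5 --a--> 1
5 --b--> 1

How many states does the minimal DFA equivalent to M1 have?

2

First remove the unreachable states {0,2,3,4}; 2 states remain.
Start with accepting vs non-accepting: {5} | {1}.
No further refinement is possible. Final partition (2 blocks): {5} | {1}.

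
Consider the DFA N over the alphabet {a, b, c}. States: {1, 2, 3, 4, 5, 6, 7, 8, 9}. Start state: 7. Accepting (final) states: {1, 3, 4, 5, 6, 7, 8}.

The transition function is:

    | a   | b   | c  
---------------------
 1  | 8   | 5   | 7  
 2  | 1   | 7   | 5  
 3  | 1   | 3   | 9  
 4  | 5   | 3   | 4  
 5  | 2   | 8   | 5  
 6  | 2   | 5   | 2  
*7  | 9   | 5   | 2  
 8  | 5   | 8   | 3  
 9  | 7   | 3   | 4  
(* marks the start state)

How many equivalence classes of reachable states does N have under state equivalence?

8

Reachable states from the start: {1,2,3,4,5,7,8,9}. Unreachable: {6} — drop them.
Start with accepting vs non-accepting: {1,3,4,5,7,8} | {2,9}.
Split {1,3,4,5,7,8} by δ(·,a) → {1,3,4,8} and {5,7}.
On input a, block {1,3,4,8} splits into {1,3} and {4,8}.
Refine {1,3} on symbol a: members go to different blocks, giving {1} and {3}.
Refine {2,9} on symbol a: members go to different blocks, giving {2} and {9}.
On input a, block {5,7} splits into {5} and {7}.
Split {4,8} by δ(·,b) → {4} and {8}.
Stable partition: {1} | {2} | {5} | {4} | {3} | {9} | {7} | {8} — 8 equivalence classes.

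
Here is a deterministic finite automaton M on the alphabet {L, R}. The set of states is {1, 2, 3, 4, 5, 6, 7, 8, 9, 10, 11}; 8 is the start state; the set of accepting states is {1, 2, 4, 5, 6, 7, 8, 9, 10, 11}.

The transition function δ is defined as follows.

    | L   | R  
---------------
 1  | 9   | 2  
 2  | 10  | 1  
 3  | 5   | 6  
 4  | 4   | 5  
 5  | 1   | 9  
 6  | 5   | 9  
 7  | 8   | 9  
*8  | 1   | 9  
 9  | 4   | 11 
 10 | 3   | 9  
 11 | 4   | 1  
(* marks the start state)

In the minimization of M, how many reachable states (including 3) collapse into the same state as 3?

1

Reachable states from the start: {1,2,3,4,5,6,8,9,10,11}. Unreachable: {7} — drop them.
Initial partition by acceptance: {1,2,4,5,6,8,9,10,11} | {3}.
On input L, block {1,2,4,5,6,8,9,10,11} splits into {1,2,4,5,6,8,9,11} and {10}.
On input L, block {1,2,4,5,6,8,9,11} splits into {1,4,5,6,8,9,11} and {2}.
Refine {1,4,5,6,8,9,11} on symbol R: members go to different blocks, giving {4,5,6,8,9,11} and {1}.
Refine {4,5,6,8,9,11} on symbol L: members go to different blocks, giving {4,6,9,11} and {5,8}.
Split {4,6,9,11} by δ(·,L) → {4,9,11} and {6}.
Split {4,9,11} by δ(·,R) → {4} and {9} and {11}.
Stable partition: {4} | {3} | {10} | {2} | {1} | {5,8} | {6} | {9} | {11} — 9 equivalence classes.
State 3 belongs to the block {3}, which has 1 states.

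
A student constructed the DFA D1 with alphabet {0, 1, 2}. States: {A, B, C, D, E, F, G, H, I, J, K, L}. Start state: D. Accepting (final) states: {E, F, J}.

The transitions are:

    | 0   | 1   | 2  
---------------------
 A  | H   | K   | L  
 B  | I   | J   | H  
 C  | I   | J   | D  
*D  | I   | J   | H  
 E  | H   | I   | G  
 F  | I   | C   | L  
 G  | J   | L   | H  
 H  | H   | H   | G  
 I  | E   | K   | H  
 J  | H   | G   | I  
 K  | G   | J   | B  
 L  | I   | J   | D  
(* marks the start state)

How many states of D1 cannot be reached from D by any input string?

3

No path from D leads to A, C, F; the other 9 states are all reachable.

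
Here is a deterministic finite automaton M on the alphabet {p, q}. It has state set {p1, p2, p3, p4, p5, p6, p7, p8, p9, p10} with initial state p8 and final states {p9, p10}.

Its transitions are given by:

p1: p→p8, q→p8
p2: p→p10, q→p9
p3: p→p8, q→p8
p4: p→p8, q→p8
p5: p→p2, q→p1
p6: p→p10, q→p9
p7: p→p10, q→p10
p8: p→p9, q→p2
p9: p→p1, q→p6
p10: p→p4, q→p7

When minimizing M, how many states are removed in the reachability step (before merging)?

No path from p8 leads to p3, p5; the other 8 states are all reachable.

2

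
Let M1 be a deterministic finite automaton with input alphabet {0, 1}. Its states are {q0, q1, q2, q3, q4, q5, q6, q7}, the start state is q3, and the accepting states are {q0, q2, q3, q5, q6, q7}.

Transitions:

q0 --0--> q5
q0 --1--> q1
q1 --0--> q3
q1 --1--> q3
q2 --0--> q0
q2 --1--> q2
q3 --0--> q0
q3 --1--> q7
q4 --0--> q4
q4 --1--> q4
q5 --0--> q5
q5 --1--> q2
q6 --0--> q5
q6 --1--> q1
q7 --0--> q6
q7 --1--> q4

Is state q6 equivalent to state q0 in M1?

Start with accepting vs non-accepting: {q0,q2,q3,q5,q6,q7} | {q1,q4}.
Refine {q0,q2,q3,q5,q6,q7} on symbol 1: members go to different blocks, giving {q0,q6,q7} and {q2,q3,q5}.
Refine {q0,q6,q7} on symbol 0: members go to different blocks, giving {q0,q6} and {q7}.
Split {q1,q4} by δ(·,0) → {q1} and {q4}.
Split {q2,q3,q5} by δ(·,0) → {q2,q3} and {q5}.
Split {q2,q3} by δ(·,1) → {q2} and {q3}.
Stable partition: {q0,q6} | {q1} | {q2} | {q7} | {q4} | {q5} | {q3} — 7 equivalence classes.
q6 and q0 lie in the same block of the stable partition, so they are equivalent — no string distinguishes them.

Yes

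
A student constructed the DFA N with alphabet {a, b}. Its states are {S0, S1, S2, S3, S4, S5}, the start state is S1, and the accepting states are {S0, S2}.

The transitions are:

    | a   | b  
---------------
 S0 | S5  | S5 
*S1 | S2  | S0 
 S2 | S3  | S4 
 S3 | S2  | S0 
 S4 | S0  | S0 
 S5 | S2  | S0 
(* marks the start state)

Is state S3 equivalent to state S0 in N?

Every state is reachable, so we keep all 6.
P0 = {S0,S2} | {S1,S3,S4,S5}.
No further refinement is possible. Final partition (2 blocks): {S0,S2} | {S1,S3,S4,S5}.
S3 and S0 end up in different blocks, so they are distinguishable. For instance, the string 'ε' is accepted from only S0.

No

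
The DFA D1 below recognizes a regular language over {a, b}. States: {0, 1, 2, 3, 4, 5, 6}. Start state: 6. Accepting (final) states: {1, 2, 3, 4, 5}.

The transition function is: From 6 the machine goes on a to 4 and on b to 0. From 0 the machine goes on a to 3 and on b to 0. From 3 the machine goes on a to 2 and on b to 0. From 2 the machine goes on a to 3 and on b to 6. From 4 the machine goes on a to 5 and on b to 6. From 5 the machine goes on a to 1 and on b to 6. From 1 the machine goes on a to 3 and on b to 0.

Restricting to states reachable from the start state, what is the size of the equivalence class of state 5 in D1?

5

Start with accepting vs non-accepting: {1,2,3,4,5} | {0,6}.
Stable partition: {1,2,3,4,5} | {0,6} — 2 equivalence classes.
The equivalence class containing 5 is {1,2,3,4,5}, of size 5.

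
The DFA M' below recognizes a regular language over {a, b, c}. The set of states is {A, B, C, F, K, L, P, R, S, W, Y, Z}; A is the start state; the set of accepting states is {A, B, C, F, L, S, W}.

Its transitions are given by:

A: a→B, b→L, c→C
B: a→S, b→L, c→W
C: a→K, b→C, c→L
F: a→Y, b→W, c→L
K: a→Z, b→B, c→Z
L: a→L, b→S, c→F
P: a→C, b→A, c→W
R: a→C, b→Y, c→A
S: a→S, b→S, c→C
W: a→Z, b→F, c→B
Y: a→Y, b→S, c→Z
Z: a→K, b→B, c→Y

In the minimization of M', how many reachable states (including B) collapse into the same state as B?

First remove the unreachable states {P,R}; 10 states remain.
P0 = {A,B,C,F,L,S,W} | {K,Y,Z}.
Split {A,B,C,F,L,S,W} by δ(·,a) → {A,B,L,S} and {C,F,W}.
Stable partition: {A,B,L,S} | {K,Y,Z} | {C,F,W} — 3 equivalence classes.
State B belongs to the block {A,B,L,S}, which has 4 states.

4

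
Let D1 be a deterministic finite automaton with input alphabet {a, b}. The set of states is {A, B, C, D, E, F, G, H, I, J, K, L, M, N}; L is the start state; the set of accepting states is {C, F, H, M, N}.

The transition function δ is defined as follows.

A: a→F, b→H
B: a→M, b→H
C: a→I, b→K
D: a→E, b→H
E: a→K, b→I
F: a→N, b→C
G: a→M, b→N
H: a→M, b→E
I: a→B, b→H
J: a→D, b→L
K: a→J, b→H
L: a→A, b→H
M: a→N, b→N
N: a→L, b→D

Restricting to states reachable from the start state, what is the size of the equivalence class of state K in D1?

2

Reachable states from the start: {A,B,C,D,E,F,H,I,J,K,L,M,N}. Unreachable: {G} — drop them.
Initial partition by acceptance: {C,F,H,M,N} | {A,B,D,E,I,J,K,L}.
Split {C,F,H,M,N} by δ(·,a) → {F,H,M} and {C,N}.
Refine {F,H,M} on symbol a: members go to different blocks, giving {F,M} and {H}.
Split {A,B,D,E,I,J,K,L} by δ(·,a) → {D,E,I,J,K,L} and {A,B}.
On input a, block {D,E,I,J,K,L} splits into {D,E,J,K} and {I,L}.
Refine {D,E,J,K} on symbol b: members go to different blocks, giving {D,K} and {E,J}.
The partition is now stable with 7 blocks: {F,M} | {D,K} | {C,N} | {H} | {A,B} | {I,L} | {E,J}.
State K belongs to the block {D,K}, which has 2 states.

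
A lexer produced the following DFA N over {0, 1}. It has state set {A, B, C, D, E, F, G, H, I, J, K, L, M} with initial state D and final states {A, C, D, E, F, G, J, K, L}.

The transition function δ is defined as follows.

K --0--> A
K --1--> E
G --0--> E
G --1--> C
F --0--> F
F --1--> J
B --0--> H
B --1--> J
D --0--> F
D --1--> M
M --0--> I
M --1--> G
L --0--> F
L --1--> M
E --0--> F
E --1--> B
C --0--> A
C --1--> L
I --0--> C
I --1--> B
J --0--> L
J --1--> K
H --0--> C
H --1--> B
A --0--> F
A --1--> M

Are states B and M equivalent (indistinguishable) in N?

All states are reachable from the start state.
Initial partition by acceptance: {A,C,D,E,F,G,J,K,L} | {B,H,I,M}.
On input 1, block {A,C,D,E,F,G,J,K,L} splits into {C,F,G,J,K} and {A,D,E,L}.
Split {C,F,G,J,K} by δ(·,0) → {C,G,J,K} and {F}.
On input 1, block {C,G,J,K} splits into {C,K} and {G,J}.
On input 0, block {B,H,I,M} splits into {B,M} and {H,I}.
No further refinement is possible. Final partition (6 blocks): {C,K} | {B,M} | {A,D,E,L} | {F} | {G,J} | {H,I}.
B and M lie in the same block of the stable partition, so they are equivalent — no string distinguishes them.

Yes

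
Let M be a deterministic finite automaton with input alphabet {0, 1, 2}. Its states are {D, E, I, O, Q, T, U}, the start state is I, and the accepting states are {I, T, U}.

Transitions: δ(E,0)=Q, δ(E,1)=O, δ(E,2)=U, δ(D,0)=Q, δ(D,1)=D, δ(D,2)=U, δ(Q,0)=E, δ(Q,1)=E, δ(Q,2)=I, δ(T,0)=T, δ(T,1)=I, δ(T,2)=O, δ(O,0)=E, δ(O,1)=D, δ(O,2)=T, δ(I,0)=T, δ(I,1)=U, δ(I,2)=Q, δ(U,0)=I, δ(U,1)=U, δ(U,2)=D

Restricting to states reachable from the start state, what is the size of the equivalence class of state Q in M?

Every state is reachable, so we keep all 7.
Initial partition by acceptance: {I,T,U} | {D,E,O,Q}.
Stable partition: {I,T,U} | {D,E,O,Q} — 2 equivalence classes.
The equivalence class containing Q is {D,E,O,Q}, of size 4.

4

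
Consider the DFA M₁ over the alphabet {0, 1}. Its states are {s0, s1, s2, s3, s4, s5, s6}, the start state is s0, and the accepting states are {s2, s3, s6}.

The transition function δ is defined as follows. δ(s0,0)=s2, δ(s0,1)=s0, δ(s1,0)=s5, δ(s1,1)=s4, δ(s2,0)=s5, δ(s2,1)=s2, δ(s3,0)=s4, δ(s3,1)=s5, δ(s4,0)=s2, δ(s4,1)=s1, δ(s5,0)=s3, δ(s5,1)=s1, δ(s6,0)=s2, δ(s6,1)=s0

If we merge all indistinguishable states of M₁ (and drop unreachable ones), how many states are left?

6

States {s6} cannot be reached from the start state, so discard them.
P0 = {s2,s3} | {s0,s1,s4,s5}.
On input 1, block {s2,s3} splits into {s2} and {s3}.
Refine {s0,s1,s4,s5} on symbol 0: members go to different blocks, giving {s0,s4} and {s1} and {s5}.
On input 1, block {s0,s4} splits into {s0} and {s4}.
No further refinement is possible. Final partition (6 blocks): {s2} | {s0} | {s3} | {s1} | {s5} | {s4}.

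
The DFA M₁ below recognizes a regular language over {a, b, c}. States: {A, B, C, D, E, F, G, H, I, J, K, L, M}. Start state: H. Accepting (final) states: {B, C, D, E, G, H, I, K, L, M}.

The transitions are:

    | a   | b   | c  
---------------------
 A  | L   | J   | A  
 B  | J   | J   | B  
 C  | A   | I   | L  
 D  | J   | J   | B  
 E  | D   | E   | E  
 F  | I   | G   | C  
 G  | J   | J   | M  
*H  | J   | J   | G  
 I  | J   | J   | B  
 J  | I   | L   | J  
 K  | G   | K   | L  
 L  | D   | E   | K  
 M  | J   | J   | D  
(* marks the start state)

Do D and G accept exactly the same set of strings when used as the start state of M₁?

Yes

First remove the unreachable states {A,C,F}; 10 states remain.
Initial partition by acceptance: {B,D,E,G,H,I,K,L,M} | {J}.
Split {B,D,E,G,H,I,K,L,M} by δ(·,a) → {B,D,G,H,I,M} and {E,K,L}.
The partition is now stable with 3 blocks: {B,D,G,H,I,M} | {J} | {E,K,L}.
D and G lie in the same block of the stable partition, so they are equivalent — no string distinguishes them.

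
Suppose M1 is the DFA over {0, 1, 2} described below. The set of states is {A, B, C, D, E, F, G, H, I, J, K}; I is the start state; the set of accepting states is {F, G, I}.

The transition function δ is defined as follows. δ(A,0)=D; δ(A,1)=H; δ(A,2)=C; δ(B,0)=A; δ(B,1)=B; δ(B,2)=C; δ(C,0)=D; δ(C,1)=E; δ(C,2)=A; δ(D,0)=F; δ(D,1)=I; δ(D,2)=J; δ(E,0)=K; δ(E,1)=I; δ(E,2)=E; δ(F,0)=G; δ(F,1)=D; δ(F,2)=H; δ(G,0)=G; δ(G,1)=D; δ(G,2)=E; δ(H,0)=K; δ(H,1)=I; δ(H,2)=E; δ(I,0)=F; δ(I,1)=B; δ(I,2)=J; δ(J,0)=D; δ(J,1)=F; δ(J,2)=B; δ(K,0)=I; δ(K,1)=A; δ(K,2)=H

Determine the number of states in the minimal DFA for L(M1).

All states are reachable from the start state.
Initial partition by acceptance: {F,G,I} | {A,B,C,D,E,H,J,K}.
Refine {A,B,C,D,E,H,J,K} on symbol 0: members go to different blocks, giving {A,B,C,E,H,J} and {D,K}.
Refine {F,G,I} on symbol 1: members go to different blocks, giving {F,G} and {I}.
On input 0, block {A,B,C,E,H,J} splits into {A,C,E,H,J} and {B}.
Refine {A,C,E,H,J} on symbol 1: members go to different blocks, giving {A,C} and {E,H} and {J}.
On input 0, block {D,K} splits into {D} and {K}.
The partition is now stable with 8 blocks: {F,G} | {A,C} | {D} | {I} | {B} | {E,H} | {J} | {K}.

8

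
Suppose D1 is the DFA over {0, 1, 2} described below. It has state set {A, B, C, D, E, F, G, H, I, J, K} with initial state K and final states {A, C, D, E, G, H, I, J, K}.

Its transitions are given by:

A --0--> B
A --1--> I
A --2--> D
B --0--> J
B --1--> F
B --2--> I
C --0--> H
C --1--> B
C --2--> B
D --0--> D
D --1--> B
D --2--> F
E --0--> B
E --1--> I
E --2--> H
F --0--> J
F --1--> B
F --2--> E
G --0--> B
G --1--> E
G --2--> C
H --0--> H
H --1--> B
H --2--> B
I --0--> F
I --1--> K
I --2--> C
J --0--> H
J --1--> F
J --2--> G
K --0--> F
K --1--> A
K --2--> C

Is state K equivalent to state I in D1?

Every state is reachable, so we keep all 11.
P0 = {A,C,D,E,G,H,I,J,K} | {B,F}.
Split {A,C,D,E,G,H,I,J,K} by δ(·,0) → {A,E,G,I,K} and {C,D,H,J}.
On input 2, block {C,D,H,J} splits into {C,D,H} and {J}.
No further refinement is possible. Final partition (4 blocks): {A,E,G,I,K} | {B,F} | {C,D,H} | {J}.
K and I lie in the same block of the stable partition, so they are equivalent — no string distinguishes them.

Yes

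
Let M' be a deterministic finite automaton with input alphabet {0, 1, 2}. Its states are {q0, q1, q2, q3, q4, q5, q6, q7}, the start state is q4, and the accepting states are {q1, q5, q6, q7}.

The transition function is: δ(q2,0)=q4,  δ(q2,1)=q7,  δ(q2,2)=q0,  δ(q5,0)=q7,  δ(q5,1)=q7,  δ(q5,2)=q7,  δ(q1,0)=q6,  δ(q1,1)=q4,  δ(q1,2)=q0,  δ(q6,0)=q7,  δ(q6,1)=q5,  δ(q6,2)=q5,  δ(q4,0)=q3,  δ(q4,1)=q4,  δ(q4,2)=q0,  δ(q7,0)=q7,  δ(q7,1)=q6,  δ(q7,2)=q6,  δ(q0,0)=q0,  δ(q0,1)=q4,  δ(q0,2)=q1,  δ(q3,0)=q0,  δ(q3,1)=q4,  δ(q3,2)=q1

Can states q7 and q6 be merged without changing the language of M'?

Yes

Reachable states from the start: {q0,q1,q3,q4,q5,q6,q7}. Unreachable: {q2} — drop them.
Initial partition by acceptance: {q1,q5,q6,q7} | {q0,q3,q4}.
Split {q1,q5,q6,q7} by δ(·,1) → {q5,q6,q7} and {q1}.
On input 2, block {q0,q3,q4} splits into {q0,q3} and {q4}.
Stable partition: {q5,q6,q7} | {q0,q3} | {q1} | {q4} — 4 equivalence classes.
q7 and q6 lie in the same block of the stable partition, so they are equivalent — no string distinguishes them.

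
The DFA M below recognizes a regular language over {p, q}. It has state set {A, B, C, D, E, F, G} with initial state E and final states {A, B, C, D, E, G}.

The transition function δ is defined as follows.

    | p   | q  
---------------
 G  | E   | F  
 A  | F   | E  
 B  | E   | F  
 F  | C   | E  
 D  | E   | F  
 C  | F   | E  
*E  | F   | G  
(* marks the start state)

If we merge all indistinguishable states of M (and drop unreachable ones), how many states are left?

4

First remove the unreachable states {A,B,D}; 4 states remain.
Initial partition by acceptance: {C,E,G} | {F}.
On input p, block {C,E,G} splits into {C,E} and {G}.
Refine {C,E} on symbol q: members go to different blocks, giving {C} and {E}.
No further refinement is possible. Final partition (4 blocks): {C} | {F} | {G} | {E}.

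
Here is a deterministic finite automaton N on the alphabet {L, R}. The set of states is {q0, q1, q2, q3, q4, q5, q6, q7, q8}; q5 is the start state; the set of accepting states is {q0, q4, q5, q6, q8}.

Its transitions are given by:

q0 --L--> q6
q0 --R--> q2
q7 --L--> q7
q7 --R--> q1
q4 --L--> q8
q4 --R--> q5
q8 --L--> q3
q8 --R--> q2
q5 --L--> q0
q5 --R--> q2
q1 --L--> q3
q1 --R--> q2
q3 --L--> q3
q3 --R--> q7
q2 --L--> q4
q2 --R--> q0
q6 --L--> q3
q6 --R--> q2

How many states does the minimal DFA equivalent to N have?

8

Start with accepting vs non-accepting: {q0,q4,q5,q6,q8} | {q1,q2,q3,q7}.
On input L, block {q0,q4,q5,q6,q8} splits into {q0,q4,q5} and {q6,q8}.
Split {q0,q4,q5} by δ(·,L) → {q0,q4} and {q5}.
On input R, block {q0,q4} splits into {q0} and {q4}.
Refine {q1,q2,q3,q7} on symbol L: members go to different blocks, giving {q1,q3,q7} and {q2}.
Split {q1,q3,q7} by δ(·,R) → {q3,q7} and {q1}.
On input R, block {q3,q7} splits into {q3} and {q7}.
The partition is now stable with 8 blocks: {q0} | {q3} | {q6,q8} | {q5} | {q4} | {q2} | {q1} | {q7}.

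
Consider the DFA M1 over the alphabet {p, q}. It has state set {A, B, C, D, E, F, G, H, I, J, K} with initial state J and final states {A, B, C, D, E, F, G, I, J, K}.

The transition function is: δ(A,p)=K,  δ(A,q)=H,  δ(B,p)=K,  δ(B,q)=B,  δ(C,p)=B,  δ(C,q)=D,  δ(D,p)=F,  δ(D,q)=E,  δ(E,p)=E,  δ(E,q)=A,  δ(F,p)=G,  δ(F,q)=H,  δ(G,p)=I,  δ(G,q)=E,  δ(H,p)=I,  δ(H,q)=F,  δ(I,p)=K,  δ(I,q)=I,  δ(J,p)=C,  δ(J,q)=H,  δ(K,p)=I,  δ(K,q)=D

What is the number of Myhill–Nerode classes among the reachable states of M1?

P0 = {A,B,C,D,E,F,G,I,J,K} | {H}.
Refine {A,B,C,D,E,F,G,I,J,K} on symbol q: members go to different blocks, giving {B,C,D,E,G,I,K} and {A,F,J}.
Split {B,C,D,E,G,I,K} by δ(·,p) → {B,C,E,G,I,K} and {D}.
Split {B,C,E,G,I,K} by δ(·,q) → {B,G,I} and {C,K} and {E}.
Refine {B,G,I} on symbol p: members go to different blocks, giving {B,I} and {G}.
Split {A,F,J} by δ(·,p) → {A,J} and {F}.
Stable partition: {B,I} | {H} | {A,J} | {D} | {C,K} | {E} | {G} | {F} — 8 equivalence classes.

8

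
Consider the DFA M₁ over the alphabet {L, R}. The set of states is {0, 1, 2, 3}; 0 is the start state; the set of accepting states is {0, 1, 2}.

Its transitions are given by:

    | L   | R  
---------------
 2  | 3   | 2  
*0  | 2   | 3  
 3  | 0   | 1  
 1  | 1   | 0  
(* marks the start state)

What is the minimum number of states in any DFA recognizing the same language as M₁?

4

P0 = {0,1,2} | {3}.
Refine {0,1,2} on symbol L: members go to different blocks, giving {0,1} and {2}.
Refine {0,1} on symbol L: members go to different blocks, giving {0} and {1}.
No further refinement is possible. Final partition (4 blocks): {0} | {3} | {2} | {1}.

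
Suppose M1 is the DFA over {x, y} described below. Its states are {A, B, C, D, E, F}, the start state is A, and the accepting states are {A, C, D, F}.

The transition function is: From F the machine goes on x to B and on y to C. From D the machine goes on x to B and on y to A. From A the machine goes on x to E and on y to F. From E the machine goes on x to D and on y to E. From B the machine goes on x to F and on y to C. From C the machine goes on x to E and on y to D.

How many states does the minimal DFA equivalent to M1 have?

4

Every state is reachable, so we keep all 6.
Start with accepting vs non-accepting: {A,C,D,F} | {B,E}.
Split {B,E} by δ(·,y) → {B} and {E}.
Refine {A,C,D,F} on symbol x: members go to different blocks, giving {A,C} and {D,F}.
The partition is now stable with 4 blocks: {A,C} | {B} | {E} | {D,F}.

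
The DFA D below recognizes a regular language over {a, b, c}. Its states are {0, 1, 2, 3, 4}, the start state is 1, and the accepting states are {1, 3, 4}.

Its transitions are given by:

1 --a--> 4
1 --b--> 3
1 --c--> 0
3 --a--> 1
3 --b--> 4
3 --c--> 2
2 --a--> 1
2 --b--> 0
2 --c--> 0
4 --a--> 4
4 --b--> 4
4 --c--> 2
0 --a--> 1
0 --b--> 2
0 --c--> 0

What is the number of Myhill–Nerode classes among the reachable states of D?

All states are reachable from the start state.
P0 = {1,3,4} | {0,2}.
Stable partition: {1,3,4} | {0,2} — 2 equivalence classes.

2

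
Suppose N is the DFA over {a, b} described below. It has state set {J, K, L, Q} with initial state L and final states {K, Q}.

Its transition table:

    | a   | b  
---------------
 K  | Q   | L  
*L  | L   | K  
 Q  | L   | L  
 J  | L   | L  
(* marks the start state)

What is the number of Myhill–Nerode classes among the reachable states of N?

3

States {J} cannot be reached from the start state, so discard them.
Initial partition by acceptance: {K,Q} | {L}.
Split {K,Q} by δ(·,a) → {Q} and {K}.
The partition is now stable with 3 blocks: {Q} | {L} | {K}.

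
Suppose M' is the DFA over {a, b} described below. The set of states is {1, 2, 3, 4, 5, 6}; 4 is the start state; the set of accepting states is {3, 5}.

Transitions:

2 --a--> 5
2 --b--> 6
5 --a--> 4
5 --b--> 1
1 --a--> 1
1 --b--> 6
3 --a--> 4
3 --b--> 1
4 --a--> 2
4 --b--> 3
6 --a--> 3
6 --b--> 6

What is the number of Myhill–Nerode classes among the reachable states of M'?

P0 = {3,5} | {1,2,4,6}.
Split {1,2,4,6} by δ(·,a) → {1,4} and {2,6}.
Split {1,4} by δ(·,a) → {1} and {4}.
The partition is now stable with 4 blocks: {3,5} | {1} | {2,6} | {4}.

4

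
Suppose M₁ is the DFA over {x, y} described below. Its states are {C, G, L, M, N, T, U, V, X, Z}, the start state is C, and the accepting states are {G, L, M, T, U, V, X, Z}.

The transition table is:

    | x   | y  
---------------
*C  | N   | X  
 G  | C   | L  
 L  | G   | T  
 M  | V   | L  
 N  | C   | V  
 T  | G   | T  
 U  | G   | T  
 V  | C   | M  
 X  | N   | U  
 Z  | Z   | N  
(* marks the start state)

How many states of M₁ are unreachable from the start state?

BFS from C reaches {C, G, L, M, N, T, U, V, X}; the 1 state(s) Z are never visited.

1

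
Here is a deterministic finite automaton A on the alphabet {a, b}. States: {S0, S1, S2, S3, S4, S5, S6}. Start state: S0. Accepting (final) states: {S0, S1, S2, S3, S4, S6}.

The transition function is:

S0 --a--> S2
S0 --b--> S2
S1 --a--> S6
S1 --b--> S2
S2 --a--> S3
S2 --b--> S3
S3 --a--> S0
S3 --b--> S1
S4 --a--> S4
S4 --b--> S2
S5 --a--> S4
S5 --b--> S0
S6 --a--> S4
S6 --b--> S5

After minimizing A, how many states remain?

Every state is reachable, so we keep all 7.
Initial partition by acceptance: {S0,S1,S2,S3,S4,S6} | {S5}.
Split {S0,S1,S2,S3,S4,S6} by δ(·,b) → {S0,S1,S2,S3,S4} and {S6}.
Split {S0,S1,S2,S3,S4} by δ(·,a) → {S0,S2,S3,S4} and {S1}.
Split {S0,S2,S3,S4} by δ(·,b) → {S0,S2,S4} and {S3}.
Split {S0,S2,S4} by δ(·,a) → {S0,S4} and {S2}.
Split {S0,S4} by δ(·,a) → {S0} and {S4}.
No further refinement is possible. Final partition (7 blocks): {S0} | {S5} | {S6} | {S1} | {S3} | {S2} | {S4}.

7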